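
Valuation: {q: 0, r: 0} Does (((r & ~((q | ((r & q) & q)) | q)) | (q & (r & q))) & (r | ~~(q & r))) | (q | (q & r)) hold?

0

Substituting q=0, r=0:
r & q = 0 & 0 = 0
(r & q) & q = 0 & 0 = 0
q | ((r & q) & q) = 0 | 0 = 0
(q | ((r & q) & q)) | q = 0 | 0 = 0
~((q | ((r & q) & q)) | q) = ~0 = 1
r & ~((q | ((r & q) & q)) | q) = 0 & 1 = 0
r & q = 0 & 0 = 0
q & (r & q) = 0 & 0 = 0
(r & ~((q | ((r & q) & q)) | q)) | (q & (r & q)) = 0 | 0 = 0
q & r = 0 & 0 = 0
~(q & r) = ~0 = 1
~~(q & r) = ~1 = 0
r | ~~(q & r) = 0 | 0 = 0
((r & ~((q | ((r & q) & q)) | q)) | (q & (r & q))) & (r | ~~(q & r)) = 0 & 0 = 0
q & r = 0 & 0 = 0
q | (q & r) = 0 | 0 = 0
(((r & ~((q | ((r & q) & q)) | q)) | (q & (r & q))) & (r | ~~(q & r))) | (q | (q & r)) = 0 | 0 = 0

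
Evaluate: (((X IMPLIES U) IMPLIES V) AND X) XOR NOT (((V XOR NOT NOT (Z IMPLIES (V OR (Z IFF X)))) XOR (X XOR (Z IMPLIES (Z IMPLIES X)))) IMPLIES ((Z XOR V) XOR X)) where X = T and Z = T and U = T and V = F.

Substituting X=T, Z=T, U=T, V=F:
X IMPLIES U = T IMPLIES T = T
(X IMPLIES U) IMPLIES V = T IMPLIES F = F
((X IMPLIES U) IMPLIES V) AND X = F AND T = F
Z IFF X = T IFF T = T
V OR (Z IFF X) = F OR T = T
Z IMPLIES (V OR (Z IFF X)) = T IMPLIES T = T
NOT (Z IMPLIES (V OR (Z IFF X))) = NOT T = F
NOT NOT (Z IMPLIES (V OR (Z IFF X))) = NOT F = T
V XOR NOT NOT (Z IMPLIES (V OR (Z IFF X))) = F XOR T = T
Z IMPLIES X = T IMPLIES T = T
Z IMPLIES (Z IMPLIES X) = T IMPLIES T = T
X XOR (Z IMPLIES (Z IMPLIES X)) = T XOR T = F
(V XOR NOT NOT (Z IMPLIES (V OR (Z IFF X)))) XOR (X XOR (Z IMPLIES (Z IMPLIES X))) = T XOR F = T
Z XOR V = T XOR F = T
(Z XOR V) XOR X = T XOR T = F
((V XOR NOT NOT (Z IMPLIES (V OR (Z IFF X)))) XOR (X XOR (Z IMPLIES (Z IMPLIES X)))) IMPLIES ((Z XOR V) XOR X) = T IMPLIES F = F
NOT (((V XOR NOT NOT (Z IMPLIES (V OR (Z IFF X)))) XOR (X XOR (Z IMPLIES (Z IMPLIES X)))) IMPLIES ((Z XOR V) XOR X)) = NOT F = T
(((X IMPLIES U) IMPLIES V) AND X) XOR NOT (((V XOR NOT NOT (Z IMPLIES (V OR (Z IFF X)))) XOR (X XOR (Z IMPLIES (Z IMPLIES X)))) IMPLIES ((Z XOR V) XOR X)) = F XOR T = T

T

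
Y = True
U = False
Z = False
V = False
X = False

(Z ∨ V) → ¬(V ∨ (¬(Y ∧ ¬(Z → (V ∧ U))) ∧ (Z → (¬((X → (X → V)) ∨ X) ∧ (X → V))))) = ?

True

Substituting Y=True, U=False, Z=False, V=False, X=False:
Z ∨ V = False ∨ False = False
V ∧ U = False ∧ False = False
Z → (V ∧ U) = False → False = True
¬(Z → (V ∧ U)) = ¬True = False
Y ∧ ¬(Z → (V ∧ U)) = True ∧ False = False
¬(Y ∧ ¬(Z → (V ∧ U))) = ¬False = True
X → V = False → False = True
X → (X → V) = False → True = True
(X → (X → V)) ∨ X = True ∨ False = True
¬((X → (X → V)) ∨ X) = ¬True = False
X → V = False → False = True
¬((X → (X → V)) ∨ X) ∧ (X → V) = False ∧ True = False
Z → (¬((X → (X → V)) ∨ X) ∧ (X → V)) = False → False = True
¬(Y ∧ ¬(Z → (V ∧ U))) ∧ (Z → (¬((X → (X → V)) ∨ X) ∧ (X → V))) = True ∧ True = True
V ∨ (¬(Y ∧ ¬(Z → (V ∧ U))) ∧ (Z → (¬((X → (X → V)) ∨ X) ∧ (X → V)))) = False ∨ True = True
¬(V ∨ (¬(Y ∧ ¬(Z → (V ∧ U))) ∧ (Z → (¬((X → (X → V)) ∨ X) ∧ (X → V))))) = ¬True = False
(Z ∨ V) → ¬(V ∨ (¬(Y ∧ ¬(Z → (V ∧ U))) ∧ (Z → (¬((X → (X → V)) ∨ X) ∧ (X → V))))) = False → False = True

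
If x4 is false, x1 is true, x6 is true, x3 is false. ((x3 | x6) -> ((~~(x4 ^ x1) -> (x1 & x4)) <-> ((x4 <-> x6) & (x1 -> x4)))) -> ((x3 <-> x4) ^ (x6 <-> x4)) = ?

T

x3 | x6 = F | T = T
x4 ^ x1 = F ^ T = T
~(x4 ^ x1) = ~T = F
~~(x4 ^ x1) = ~F = T
x1 & x4 = T & F = F
~~(x4 ^ x1) -> (x1 & x4) = T -> F = F
x4 <-> x6 = F <-> T = F
x1 -> x4 = T -> F = F
(x4 <-> x6) & (x1 -> x4) = F & F = F
(~~(x4 ^ x1) -> (x1 & x4)) <-> ((x4 <-> x6) & (x1 -> x4)) = F <-> F = T
(x3 | x6) -> ((~~(x4 ^ x1) -> (x1 & x4)) <-> ((x4 <-> x6) & (x1 -> x4))) = T -> T = T
x3 <-> x4 = F <-> F = T
x6 <-> x4 = T <-> F = F
(x3 <-> x4) ^ (x6 <-> x4) = T ^ F = T
((x3 | x6) -> ((~~(x4 ^ x1) -> (x1 & x4)) <-> ((x4 <-> x6) & (x1 -> x4)))) -> ((x3 <-> x4) ^ (x6 <-> x4)) = T -> T = T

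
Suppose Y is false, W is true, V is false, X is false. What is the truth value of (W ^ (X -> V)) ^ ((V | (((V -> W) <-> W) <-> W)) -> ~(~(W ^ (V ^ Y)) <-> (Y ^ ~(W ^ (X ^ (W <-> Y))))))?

X -> V = 0 -> 0 = 1
W ^ (X -> V) = 1 ^ 1 = 0
V -> W = 0 -> 1 = 1
(V -> W) <-> W = 1 <-> 1 = 1
((V -> W) <-> W) <-> W = 1 <-> 1 = 1
V | (((V -> W) <-> W) <-> W) = 0 | 1 = 1
V ^ Y = 0 ^ 0 = 0
W ^ (V ^ Y) = 1 ^ 0 = 1
~(W ^ (V ^ Y)) = ~1 = 0
W <-> Y = 1 <-> 0 = 0
X ^ (W <-> Y) = 0 ^ 0 = 0
W ^ (X ^ (W <-> Y)) = 1 ^ 0 = 1
~(W ^ (X ^ (W <-> Y))) = ~1 = 0
Y ^ ~(W ^ (X ^ (W <-> Y))) = 0 ^ 0 = 0
~(W ^ (V ^ Y)) <-> (Y ^ ~(W ^ (X ^ (W <-> Y)))) = 0 <-> 0 = 1
~(~(W ^ (V ^ Y)) <-> (Y ^ ~(W ^ (X ^ (W <-> Y))))) = ~1 = 0
(V | (((V -> W) <-> W) <-> W)) -> ~(~(W ^ (V ^ Y)) <-> (Y ^ ~(W ^ (X ^ (W <-> Y))))) = 1 -> 0 = 0
(W ^ (X -> V)) ^ ((V | (((V -> W) <-> W) <-> W)) -> ~(~(W ^ (V ^ Y)) <-> (Y ^ ~(W ^ (X ^ (W <-> Y)))))) = 0 ^ 0 = 0

0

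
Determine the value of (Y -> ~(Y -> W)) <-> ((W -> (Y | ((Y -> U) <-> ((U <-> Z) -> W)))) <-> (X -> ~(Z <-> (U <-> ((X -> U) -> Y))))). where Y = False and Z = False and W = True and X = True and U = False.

False

Substituting Y=False, Z=False, W=True, X=True, U=False:
Y -> W = False -> True = True
~(Y -> W) = ~True = False
Y -> ~(Y -> W) = False -> False = True
Y -> U = False -> False = True
U <-> Z = False <-> False = True
(U <-> Z) -> W = True -> True = True
(Y -> U) <-> ((U <-> Z) -> W) = True <-> True = True
Y | ((Y -> U) <-> ((U <-> Z) -> W)) = False | True = True
W -> (Y | ((Y -> U) <-> ((U <-> Z) -> W))) = True -> True = True
X -> U = True -> False = False
(X -> U) -> Y = False -> False = True
U <-> ((X -> U) -> Y) = False <-> True = False
Z <-> (U <-> ((X -> U) -> Y)) = False <-> False = True
~(Z <-> (U <-> ((X -> U) -> Y))) = ~True = False
X -> ~(Z <-> (U <-> ((X -> U) -> Y))) = True -> False = False
(W -> (Y | ((Y -> U) <-> ((U <-> Z) -> W)))) <-> (X -> ~(Z <-> (U <-> ((X -> U) -> Y)))) = True <-> False = False
(Y -> ~(Y -> W)) <-> ((W -> (Y | ((Y -> U) <-> ((U <-> Z) -> W)))) <-> (X -> ~(Z <-> (U <-> ((X -> U) -> Y))))) = True <-> False = False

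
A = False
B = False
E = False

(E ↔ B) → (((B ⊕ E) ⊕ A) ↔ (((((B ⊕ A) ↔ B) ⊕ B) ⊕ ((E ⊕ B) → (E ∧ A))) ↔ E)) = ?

Substituting A=False, B=False, E=False:
E ↔ B = False ↔ False = True
B ⊕ E = False ⊕ False = False
(B ⊕ E) ⊕ A = False ⊕ False = False
B ⊕ A = False ⊕ False = False
(B ⊕ A) ↔ B = False ↔ False = True
((B ⊕ A) ↔ B) ⊕ B = True ⊕ False = True
E ⊕ B = False ⊕ False = False
E ∧ A = False ∧ False = False
(E ⊕ B) → (E ∧ A) = False → False = True
(((B ⊕ A) ↔ B) ⊕ B) ⊕ ((E ⊕ B) → (E ∧ A)) = True ⊕ True = False
((((B ⊕ A) ↔ B) ⊕ B) ⊕ ((E ⊕ B) → (E ∧ A))) ↔ E = False ↔ False = True
((B ⊕ E) ⊕ A) ↔ (((((B ⊕ A) ↔ B) ⊕ B) ⊕ ((E ⊕ B) → (E ∧ A))) ↔ E) = False ↔ True = False
(E ↔ B) → (((B ⊕ E) ⊕ A) ↔ (((((B ⊕ A) ↔ B) ⊕ B) ⊕ ((E ⊕ B) → (E ∧ A))) ↔ E)) = True → False = False

False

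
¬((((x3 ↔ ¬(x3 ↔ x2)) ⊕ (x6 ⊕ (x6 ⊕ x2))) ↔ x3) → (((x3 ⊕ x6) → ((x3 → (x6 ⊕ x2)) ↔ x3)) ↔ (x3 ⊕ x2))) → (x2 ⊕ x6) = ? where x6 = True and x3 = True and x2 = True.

False

x3 ↔ x2 = True ↔ True = True
¬(x3 ↔ x2) = ¬True = False
x3 ↔ ¬(x3 ↔ x2) = True ↔ False = False
x6 ⊕ x2 = True ⊕ True = False
x6 ⊕ (x6 ⊕ x2) = True ⊕ False = True
(x3 ↔ ¬(x3 ↔ x2)) ⊕ (x6 ⊕ (x6 ⊕ x2)) = False ⊕ True = True
((x3 ↔ ¬(x3 ↔ x2)) ⊕ (x6 ⊕ (x6 ⊕ x2))) ↔ x3 = True ↔ True = True
x3 ⊕ x6 = True ⊕ True = False
x6 ⊕ x2 = True ⊕ True = False
x3 → (x6 ⊕ x2) = True → False = False
(x3 → (x6 ⊕ x2)) ↔ x3 = False ↔ True = False
(x3 ⊕ x6) → ((x3 → (x6 ⊕ x2)) ↔ x3) = False → False = True
x3 ⊕ x2 = True ⊕ True = False
((x3 ⊕ x6) → ((x3 → (x6 ⊕ x2)) ↔ x3)) ↔ (x3 ⊕ x2) = True ↔ False = False
(((x3 ↔ ¬(x3 ↔ x2)) ⊕ (x6 ⊕ (x6 ⊕ x2))) ↔ x3) → (((x3 ⊕ x6) → ((x3 → (x6 ⊕ x2)) ↔ x3)) ↔ (x3 ⊕ x2)) = True → False = False
¬((((x3 ↔ ¬(x3 ↔ x2)) ⊕ (x6 ⊕ (x6 ⊕ x2))) ↔ x3) → (((x3 ⊕ x6) → ((x3 → (x6 ⊕ x2)) ↔ x3)) ↔ (x3 ⊕ x2))) = ¬False = True
x2 ⊕ x6 = True ⊕ True = False
¬((((x3 ↔ ¬(x3 ↔ x2)) ⊕ (x6 ⊕ (x6 ⊕ x2))) ↔ x3) → (((x3 ⊕ x6) → ((x3 → (x6 ⊕ x2)) ↔ x3)) ↔ (x3 ⊕ x2))) → (x2 ⊕ x6) = True → False = False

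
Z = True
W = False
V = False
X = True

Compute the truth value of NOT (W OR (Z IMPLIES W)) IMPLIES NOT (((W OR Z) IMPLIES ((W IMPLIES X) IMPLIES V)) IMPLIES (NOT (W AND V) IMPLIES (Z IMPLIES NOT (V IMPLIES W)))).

False

Z IMPLIES W = True IMPLIES False = False
W OR (Z IMPLIES W) = False OR False = False
NOT (W OR (Z IMPLIES W)) = NOT False = True
W OR Z = False OR True = True
W IMPLIES X = False IMPLIES True = True
(W IMPLIES X) IMPLIES V = True IMPLIES False = False
(W OR Z) IMPLIES ((W IMPLIES X) IMPLIES V) = True IMPLIES False = False
W AND V = False AND False = False
NOT (W AND V) = NOT False = True
V IMPLIES W = False IMPLIES False = True
NOT (V IMPLIES W) = NOT True = False
Z IMPLIES NOT (V IMPLIES W) = True IMPLIES False = False
NOT (W AND V) IMPLIES (Z IMPLIES NOT (V IMPLIES W)) = True IMPLIES False = False
((W OR Z) IMPLIES ((W IMPLIES X) IMPLIES V)) IMPLIES (NOT (W AND V) IMPLIES (Z IMPLIES NOT (V IMPLIES W))) = False IMPLIES False = True
NOT (((W OR Z) IMPLIES ((W IMPLIES X) IMPLIES V)) IMPLIES (NOT (W AND V) IMPLIES (Z IMPLIES NOT (V IMPLIES W)))) = NOT True = False
NOT (W OR (Z IMPLIES W)) IMPLIES NOT (((W OR Z) IMPLIES ((W IMPLIES X) IMPLIES V)) IMPLIES (NOT (W AND V) IMPLIES (Z IMPLIES NOT (V IMPLIES W)))) = True IMPLIES False = False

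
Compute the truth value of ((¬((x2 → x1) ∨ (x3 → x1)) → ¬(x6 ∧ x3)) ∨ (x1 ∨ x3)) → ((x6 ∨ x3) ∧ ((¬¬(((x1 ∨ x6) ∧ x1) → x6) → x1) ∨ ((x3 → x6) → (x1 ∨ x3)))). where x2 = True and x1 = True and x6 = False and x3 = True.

x2 → x1 = True → True = True
x3 → x1 = True → True = True
(x2 → x1) ∨ (x3 → x1) = True ∨ True = True
¬((x2 → x1) ∨ (x3 → x1)) = ¬True = False
x6 ∧ x3 = False ∧ True = False
¬(x6 ∧ x3) = ¬False = True
¬((x2 → x1) ∨ (x3 → x1)) → ¬(x6 ∧ x3) = False → True = True
x1 ∨ x3 = True ∨ True = True
(¬((x2 → x1) ∨ (x3 → x1)) → ¬(x6 ∧ x3)) ∨ (x1 ∨ x3) = True ∨ True = True
x6 ∨ x3 = False ∨ True = True
x1 ∨ x6 = True ∨ False = True
(x1 ∨ x6) ∧ x1 = True ∧ True = True
((x1 ∨ x6) ∧ x1) → x6 = True → False = False
¬(((x1 ∨ x6) ∧ x1) → x6) = ¬False = True
¬¬(((x1 ∨ x6) ∧ x1) → x6) = ¬True = False
¬¬(((x1 ∨ x6) ∧ x1) → x6) → x1 = False → True = True
x3 → x6 = True → False = False
x1 ∨ x3 = True ∨ True = True
(x3 → x6) → (x1 ∨ x3) = False → True = True
(¬¬(((x1 ∨ x6) ∧ x1) → x6) → x1) ∨ ((x3 → x6) → (x1 ∨ x3)) = True ∨ True = True
(x6 ∨ x3) ∧ ((¬¬(((x1 ∨ x6) ∧ x1) → x6) → x1) ∨ ((x3 → x6) → (x1 ∨ x3))) = True ∧ True = True
((¬((x2 → x1) ∨ (x3 → x1)) → ¬(x6 ∧ x3)) ∨ (x1 ∨ x3)) → ((x6 ∨ x3) ∧ ((¬¬(((x1 ∨ x6) ∧ x1) → x6) → x1) ∨ ((x3 → x6) → (x1 ∨ x3)))) = True → True = True

True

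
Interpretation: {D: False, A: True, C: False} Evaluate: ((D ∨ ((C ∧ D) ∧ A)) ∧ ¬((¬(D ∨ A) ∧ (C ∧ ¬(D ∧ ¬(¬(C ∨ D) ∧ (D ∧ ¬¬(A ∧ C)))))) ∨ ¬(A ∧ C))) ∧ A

False

C ∧ D = False ∧ False = False
(C ∧ D) ∧ A = False ∧ True = False
D ∨ ((C ∧ D) ∧ A) = False ∨ False = False
D ∨ A = False ∨ True = True
¬(D ∨ A) = ¬True = False
C ∨ D = False ∨ False = False
¬(C ∨ D) = ¬False = True
A ∧ C = True ∧ False = False
¬(A ∧ C) = ¬False = True
¬¬(A ∧ C) = ¬True = False
D ∧ ¬¬(A ∧ C) = False ∧ False = False
¬(C ∨ D) ∧ (D ∧ ¬¬(A ∧ C)) = True ∧ False = False
¬(¬(C ∨ D) ∧ (D ∧ ¬¬(A ∧ C))) = ¬False = True
D ∧ ¬(¬(C ∨ D) ∧ (D ∧ ¬¬(A ∧ C))) = False ∧ True = False
¬(D ∧ ¬(¬(C ∨ D) ∧ (D ∧ ¬¬(A ∧ C)))) = ¬False = True
C ∧ ¬(D ∧ ¬(¬(C ∨ D) ∧ (D ∧ ¬¬(A ∧ C)))) = False ∧ True = False
¬(D ∨ A) ∧ (C ∧ ¬(D ∧ ¬(¬(C ∨ D) ∧ (D ∧ ¬¬(A ∧ C))))) = False ∧ False = False
A ∧ C = True ∧ False = False
¬(A ∧ C) = ¬False = True
(¬(D ∨ A) ∧ (C ∧ ¬(D ∧ ¬(¬(C ∨ D) ∧ (D ∧ ¬¬(A ∧ C)))))) ∨ ¬(A ∧ C) = False ∨ True = True
¬((¬(D ∨ A) ∧ (C ∧ ¬(D ∧ ¬(¬(C ∨ D) ∧ (D ∧ ¬¬(A ∧ C)))))) ∨ ¬(A ∧ C)) = ¬True = False
(D ∨ ((C ∧ D) ∧ A)) ∧ ¬((¬(D ∨ A) ∧ (C ∧ ¬(D ∧ ¬(¬(C ∨ D) ∧ (D ∧ ¬¬(A ∧ C)))))) ∨ ¬(A ∧ C)) = False ∧ False = False
((D ∨ ((C ∧ D) ∧ A)) ∧ ¬((¬(D ∨ A) ∧ (C ∧ ¬(D ∧ ¬(¬(C ∨ D) ∧ (D ∧ ¬¬(A ∧ C)))))) ∨ ¬(A ∧ C))) ∧ A = False ∧ True = False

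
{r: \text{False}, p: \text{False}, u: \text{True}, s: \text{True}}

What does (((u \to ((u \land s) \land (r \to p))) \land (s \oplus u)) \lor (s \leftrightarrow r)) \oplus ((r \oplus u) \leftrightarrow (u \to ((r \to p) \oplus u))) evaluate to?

\text{False}

u \land s = \text{True} \land \text{True} = \text{True}
r \to p = \text{False} \to \text{False} = \text{True}
(u \land s) \land (r \to p) = \text{True} \land \text{True} = \text{True}
u \to ((u \land s) \land (r \to p)) = \text{True} \to \text{True} = \text{True}
s \oplus u = \text{True} \oplus \text{True} = \text{False}
(u \to ((u \land s) \land (r \to p))) \land (s \oplus u) = \text{True} \land \text{False} = \text{False}
s \leftrightarrow r = \text{True} \leftrightarrow \text{False} = \text{False}
((u \to ((u \land s) \land (r \to p))) \land (s \oplus u)) \lor (s \leftrightarrow r) = \text{False} \lor \text{False} = \text{False}
r \oplus u = \text{False} \oplus \text{True} = \text{True}
r \to p = \text{False} \to \text{False} = \text{True}
(r \to p) \oplus u = \text{True} \oplus \text{True} = \text{False}
u \to ((r \to p) \oplus u) = \text{True} \to \text{False} = \text{False}
(r \oplus u) \leftrightarrow (u \to ((r \to p) \oplus u)) = \text{True} \leftrightarrow \text{False} = \text{False}
(((u \to ((u \land s) \land (r \to p))) \land (s \oplus u)) \lor (s \leftrightarrow r)) \oplus ((r \oplus u) \leftrightarrow (u \to ((r \to p) \oplus u))) = \text{False} \oplus \text{False} = \text{False}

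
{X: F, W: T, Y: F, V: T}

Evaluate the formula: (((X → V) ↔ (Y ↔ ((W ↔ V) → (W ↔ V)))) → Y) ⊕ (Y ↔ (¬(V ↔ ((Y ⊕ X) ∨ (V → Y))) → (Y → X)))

X → V = F → T = T
W ↔ V = T ↔ T = T
W ↔ V = T ↔ T = T
(W ↔ V) → (W ↔ V) = T → T = T
Y ↔ ((W ↔ V) → (W ↔ V)) = F ↔ T = F
(X → V) ↔ (Y ↔ ((W ↔ V) → (W ↔ V))) = T ↔ F = F
((X → V) ↔ (Y ↔ ((W ↔ V) → (W ↔ V)))) → Y = F → F = T
Y ⊕ X = F ⊕ F = F
V → Y = T → F = F
(Y ⊕ X) ∨ (V → Y) = F ∨ F = F
V ↔ ((Y ⊕ X) ∨ (V → Y)) = T ↔ F = F
¬(V ↔ ((Y ⊕ X) ∨ (V → Y))) = ¬F = T
Y → X = F → F = T
¬(V ↔ ((Y ⊕ X) ∨ (V → Y))) → (Y → X) = T → T = T
Y ↔ (¬(V ↔ ((Y ⊕ X) ∨ (V → Y))) → (Y → X)) = F ↔ T = F
(((X → V) ↔ (Y ↔ ((W ↔ V) → (W ↔ V)))) → Y) ⊕ (Y ↔ (¬(V ↔ ((Y ⊕ X) ∨ (V → Y))) → (Y → X))) = T ⊕ F = T

T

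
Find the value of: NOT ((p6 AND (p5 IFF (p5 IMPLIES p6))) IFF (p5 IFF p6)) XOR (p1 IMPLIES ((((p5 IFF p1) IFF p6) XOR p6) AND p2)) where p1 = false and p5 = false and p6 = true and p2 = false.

Substituting p1=false, p5=false, p6=true, p2=false:
p5 IMPLIES p6 = false IMPLIES true = true
p5 IFF (p5 IMPLIES p6) = false IFF true = false
p6 AND (p5 IFF (p5 IMPLIES p6)) = true AND false = false
p5 IFF p6 = false IFF true = false
(p6 AND (p5 IFF (p5 IMPLIES p6))) IFF (p5 IFF p6) = false IFF false = true
NOT ((p6 AND (p5 IFF (p5 IMPLIES p6))) IFF (p5 IFF p6)) = NOT true = false
p5 IFF p1 = false IFF false = true
(p5 IFF p1) IFF p6 = true IFF true = true
((p5 IFF p1) IFF p6) XOR p6 = true XOR true = false
(((p5 IFF p1) IFF p6) XOR p6) AND p2 = false AND false = false
p1 IMPLIES ((((p5 IFF p1) IFF p6) XOR p6) AND p2) = false IMPLIES false = true
NOT ((p6 AND (p5 IFF (p5 IMPLIES p6))) IFF (p5 IFF p6)) XOR (p1 IMPLIES ((((p5 IFF p1) IFF p6) XOR p6) AND p2)) = false XOR true = true

true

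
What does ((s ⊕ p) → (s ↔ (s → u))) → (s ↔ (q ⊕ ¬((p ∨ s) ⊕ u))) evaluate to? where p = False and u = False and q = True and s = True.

True

s ⊕ p = True ⊕ False = True
s → u = True → False = False
s ↔ (s → u) = True ↔ False = False
(s ⊕ p) → (s ↔ (s → u)) = True → False = False
p ∨ s = False ∨ True = True
(p ∨ s) ⊕ u = True ⊕ False = True
¬((p ∨ s) ⊕ u) = ¬True = False
q ⊕ ¬((p ∨ s) ⊕ u) = True ⊕ False = True
s ↔ (q ⊕ ¬((p ∨ s) ⊕ u)) = True ↔ True = True
((s ⊕ p) → (s ↔ (s → u))) → (s ↔ (q ⊕ ¬((p ∨ s) ⊕ u))) = False → True = True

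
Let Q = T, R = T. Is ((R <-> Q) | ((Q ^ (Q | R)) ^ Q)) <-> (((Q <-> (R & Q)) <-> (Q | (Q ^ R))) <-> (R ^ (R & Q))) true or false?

F

R <-> Q = T <-> T = T
Q | R = T | T = T
Q ^ (Q | R) = T ^ T = F
(Q ^ (Q | R)) ^ Q = F ^ T = T
(R <-> Q) | ((Q ^ (Q | R)) ^ Q) = T | T = T
R & Q = T & T = T
Q <-> (R & Q) = T <-> T = T
Q ^ R = T ^ T = F
Q | (Q ^ R) = T | F = T
(Q <-> (R & Q)) <-> (Q | (Q ^ R)) = T <-> T = T
R & Q = T & T = T
R ^ (R & Q) = T ^ T = F
((Q <-> (R & Q)) <-> (Q | (Q ^ R))) <-> (R ^ (R & Q)) = T <-> F = F
((R <-> Q) | ((Q ^ (Q | R)) ^ Q)) <-> (((Q <-> (R & Q)) <-> (Q | (Q ^ R))) <-> (R ^ (R & Q))) = T <-> F = F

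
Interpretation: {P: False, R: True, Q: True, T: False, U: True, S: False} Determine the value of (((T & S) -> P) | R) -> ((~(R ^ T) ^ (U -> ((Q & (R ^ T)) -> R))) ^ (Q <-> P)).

True

T & S = False & False = False
(T & S) -> P = False -> False = True
((T & S) -> P) | R = True | True = True
R ^ T = True ^ False = True
~(R ^ T) = ~True = False
R ^ T = True ^ False = True
Q & (R ^ T) = True & True = True
(Q & (R ^ T)) -> R = True -> True = True
U -> ((Q & (R ^ T)) -> R) = True -> True = True
~(R ^ T) ^ (U -> ((Q & (R ^ T)) -> R)) = False ^ True = True
Q <-> P = True <-> False = False
(~(R ^ T) ^ (U -> ((Q & (R ^ T)) -> R))) ^ (Q <-> P) = True ^ False = True
(((T & S) -> P) | R) -> ((~(R ^ T) ^ (U -> ((Q & (R ^ T)) -> R))) ^ (Q <-> P)) = True -> True = True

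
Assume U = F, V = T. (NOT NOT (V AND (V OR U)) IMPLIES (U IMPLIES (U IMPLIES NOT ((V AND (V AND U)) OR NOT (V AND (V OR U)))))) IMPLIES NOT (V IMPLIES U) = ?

V OR U = T OR F = T
V AND (V OR U) = T AND T = T
NOT (V AND (V OR U)) = NOT T = F
NOT NOT (V AND (V OR U)) = NOT F = T
V AND U = T AND F = F
V AND (V AND U) = T AND F = F
V OR U = T OR F = T
V AND (V OR U) = T AND T = T
NOT (V AND (V OR U)) = NOT T = F
(V AND (V AND U)) OR NOT (V AND (V OR U)) = F OR F = F
NOT ((V AND (V AND U)) OR NOT (V AND (V OR U))) = NOT F = T
U IMPLIES NOT ((V AND (V AND U)) OR NOT (V AND (V OR U))) = F IMPLIES T = T
U IMPLIES (U IMPLIES NOT ((V AND (V AND U)) OR NOT (V AND (V OR U)))) = F IMPLIES T = T
NOT NOT (V AND (V OR U)) IMPLIES (U IMPLIES (U IMPLIES NOT ((V AND (V AND U)) OR NOT (V AND (V OR U))))) = T IMPLIES T = T
V IMPLIES U = T IMPLIES F = F
NOT (V IMPLIES U) = NOT F = T
(NOT NOT (V AND (V OR U)) IMPLIES (U IMPLIES (U IMPLIES NOT ((V AND (V AND U)) OR NOT (V AND (V OR U)))))) IMPLIES NOT (V IMPLIES U) = T IMPLIES T = T

T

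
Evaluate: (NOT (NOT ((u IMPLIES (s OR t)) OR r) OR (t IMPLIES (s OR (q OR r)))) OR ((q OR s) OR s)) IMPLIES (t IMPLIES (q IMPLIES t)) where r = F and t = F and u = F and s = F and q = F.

T

s OR t = F OR F = F
u IMPLIES (s OR t) = F IMPLIES F = T
(u IMPLIES (s OR t)) OR r = T OR F = T
NOT ((u IMPLIES (s OR t)) OR r) = NOT T = F
q OR r = F OR F = F
s OR (q OR r) = F OR F = F
t IMPLIES (s OR (q OR r)) = F IMPLIES F = T
NOT ((u IMPLIES (s OR t)) OR r) OR (t IMPLIES (s OR (q OR r))) = F OR T = T
NOT (NOT ((u IMPLIES (s OR t)) OR r) OR (t IMPLIES (s OR (q OR r)))) = NOT T = F
q OR s = F OR F = F
(q OR s) OR s = F OR F = F
NOT (NOT ((u IMPLIES (s OR t)) OR r) OR (t IMPLIES (s OR (q OR r)))) OR ((q OR s) OR s) = F OR F = F
q IMPLIES t = F IMPLIES F = T
t IMPLIES (q IMPLIES t) = F IMPLIES T = T
(NOT (NOT ((u IMPLIES (s OR t)) OR r) OR (t IMPLIES (s OR (q OR r)))) OR ((q OR s) OR s)) IMPLIES (t IMPLIES (q IMPLIES t)) = F IMPLIES T = T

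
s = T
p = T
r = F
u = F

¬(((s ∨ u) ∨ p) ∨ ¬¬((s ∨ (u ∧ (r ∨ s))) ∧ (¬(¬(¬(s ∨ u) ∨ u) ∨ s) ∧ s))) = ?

F

s ∨ u = T ∨ F = T
(s ∨ u) ∨ p = T ∨ T = T
r ∨ s = F ∨ T = T
u ∧ (r ∨ s) = F ∧ T = F
s ∨ (u ∧ (r ∨ s)) = T ∨ F = T
s ∨ u = T ∨ F = T
¬(s ∨ u) = ¬T = F
¬(s ∨ u) ∨ u = F ∨ F = F
¬(¬(s ∨ u) ∨ u) = ¬F = T
¬(¬(s ∨ u) ∨ u) ∨ s = T ∨ T = T
¬(¬(¬(s ∨ u) ∨ u) ∨ s) = ¬T = F
¬(¬(¬(s ∨ u) ∨ u) ∨ s) ∧ s = F ∧ T = F
(s ∨ (u ∧ (r ∨ s))) ∧ (¬(¬(¬(s ∨ u) ∨ u) ∨ s) ∧ s) = T ∧ F = F
¬((s ∨ (u ∧ (r ∨ s))) ∧ (¬(¬(¬(s ∨ u) ∨ u) ∨ s) ∧ s)) = ¬F = T
¬¬((s ∨ (u ∧ (r ∨ s))) ∧ (¬(¬(¬(s ∨ u) ∨ u) ∨ s) ∧ s)) = ¬T = F
((s ∨ u) ∨ p) ∨ ¬¬((s ∨ (u ∧ (r ∨ s))) ∧ (¬(¬(¬(s ∨ u) ∨ u) ∨ s) ∧ s)) = T ∨ F = T
¬(((s ∨ u) ∨ p) ∨ ¬¬((s ∨ (u ∧ (r ∨ s))) ∧ (¬(¬(¬(s ∨ u) ∨ u) ∨ s) ∧ s))) = ¬T = F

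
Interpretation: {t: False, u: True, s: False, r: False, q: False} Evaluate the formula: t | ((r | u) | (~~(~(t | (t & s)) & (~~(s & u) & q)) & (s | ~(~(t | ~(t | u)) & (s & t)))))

True

Substituting t=False, u=True, s=False, r=False, q=False:
r | u = False | True = True
t & s = False & False = False
t | (t & s) = False | False = False
~(t | (t & s)) = ~False = True
s & u = False & True = False
~(s & u) = ~False = True
~~(s & u) = ~True = False
~~(s & u) & q = False & False = False
~(t | (t & s)) & (~~(s & u) & q) = True & False = False
~(~(t | (t & s)) & (~~(s & u) & q)) = ~False = True
~~(~(t | (t & s)) & (~~(s & u) & q)) = ~True = False
t | u = False | True = True
~(t | u) = ~True = False
t | ~(t | u) = False | False = False
~(t | ~(t | u)) = ~False = True
s & t = False & False = False
~(t | ~(t | u)) & (s & t) = True & False = False
~(~(t | ~(t | u)) & (s & t)) = ~False = True
s | ~(~(t | ~(t | u)) & (s & t)) = False | True = True
~~(~(t | (t & s)) & (~~(s & u) & q)) & (s | ~(~(t | ~(t | u)) & (s & t))) = False & True = False
(r | u) | (~~(~(t | (t & s)) & (~~(s & u) & q)) & (s | ~(~(t | ~(t | u)) & (s & t)))) = True | False = True
t | ((r | u) | (~~(~(t | (t & s)) & (~~(s & u) & q)) & (s | ~(~(t | ~(t | u)) & (s & t))))) = False | True = True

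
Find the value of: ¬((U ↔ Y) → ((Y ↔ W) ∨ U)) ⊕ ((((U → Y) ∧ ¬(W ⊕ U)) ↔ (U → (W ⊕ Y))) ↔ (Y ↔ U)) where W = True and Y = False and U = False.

True

Substituting W=True, Y=False, U=False:
U ↔ Y = False ↔ False = True
Y ↔ W = False ↔ True = False
(Y ↔ W) ∨ U = False ∨ False = False
(U ↔ Y) → ((Y ↔ W) ∨ U) = True → False = False
¬((U ↔ Y) → ((Y ↔ W) ∨ U)) = ¬False = True
U → Y = False → False = True
W ⊕ U = True ⊕ False = True
¬(W ⊕ U) = ¬True = False
(U → Y) ∧ ¬(W ⊕ U) = True ∧ False = False
W ⊕ Y = True ⊕ False = True
U → (W ⊕ Y) = False → True = True
((U → Y) ∧ ¬(W ⊕ U)) ↔ (U → (W ⊕ Y)) = False ↔ True = False
Y ↔ U = False ↔ False = True
(((U → Y) ∧ ¬(W ⊕ U)) ↔ (U → (W ⊕ Y))) ↔ (Y ↔ U) = False ↔ True = False
¬((U ↔ Y) → ((Y ↔ W) ∨ U)) ⊕ ((((U → Y) ∧ ¬(W ⊕ U)) ↔ (U → (W ⊕ Y))) ↔ (Y ↔ U)) = True ⊕ False = True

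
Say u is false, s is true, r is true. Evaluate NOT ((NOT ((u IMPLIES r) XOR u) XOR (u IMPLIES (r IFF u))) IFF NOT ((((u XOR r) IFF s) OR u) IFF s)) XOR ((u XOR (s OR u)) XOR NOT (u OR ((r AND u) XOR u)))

true

u IMPLIES r = false IMPLIES true = true
(u IMPLIES r) XOR u = true XOR false = true
NOT ((u IMPLIES r) XOR u) = NOT true = false
r IFF u = true IFF false = false
u IMPLIES (r IFF u) = false IMPLIES false = true
NOT ((u IMPLIES r) XOR u) XOR (u IMPLIES (r IFF u)) = false XOR true = true
u XOR r = false XOR true = true
(u XOR r) IFF s = true IFF true = true
((u XOR r) IFF s) OR u = true OR false = true
(((u XOR r) IFF s) OR u) IFF s = true IFF true = true
NOT ((((u XOR r) IFF s) OR u) IFF s) = NOT true = false
(NOT ((u IMPLIES r) XOR u) XOR (u IMPLIES (r IFF u))) IFF NOT ((((u XOR r) IFF s) OR u) IFF s) = true IFF false = false
NOT ((NOT ((u IMPLIES r) XOR u) XOR (u IMPLIES (r IFF u))) IFF NOT ((((u XOR r) IFF s) OR u) IFF s)) = NOT false = true
s OR u = true OR false = true
u XOR (s OR u) = false XOR true = true
r AND u = true AND false = false
(r AND u) XOR u = false XOR false = false
u OR ((r AND u) XOR u) = false OR false = false
NOT (u OR ((r AND u) XOR u)) = NOT false = true
(u XOR (s OR u)) XOR NOT (u OR ((r AND u) XOR u)) = true XOR true = false
NOT ((NOT ((u IMPLIES r) XOR u) XOR (u IMPLIES (r IFF u))) IFF NOT ((((u XOR r) IFF s) OR u) IFF s)) XOR ((u XOR (s OR u)) XOR NOT (u OR ((r AND u) XOR u))) = true XOR false = true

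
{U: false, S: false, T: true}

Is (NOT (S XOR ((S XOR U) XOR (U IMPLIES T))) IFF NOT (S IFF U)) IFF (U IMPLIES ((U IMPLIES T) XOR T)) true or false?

S XOR U = false XOR false = false
U IMPLIES T = false IMPLIES true = true
(S XOR U) XOR (U IMPLIES T) = false XOR true = true
S XOR ((S XOR U) XOR (U IMPLIES T)) = false XOR true = true
NOT (S XOR ((S XOR U) XOR (U IMPLIES T))) = NOT true = false
S IFF U = false IFF false = true
NOT (S IFF U) = NOT true = false
NOT (S XOR ((S XOR U) XOR (U IMPLIES T))) IFF NOT (S IFF U) = false IFF false = true
U IMPLIES T = false IMPLIES true = true
(U IMPLIES T) XOR T = true XOR true = false
U IMPLIES ((U IMPLIES T) XOR T) = false IMPLIES false = true
(NOT (S XOR ((S XOR U) XOR (U IMPLIES T))) IFF NOT (S IFF U)) IFF (U IMPLIES ((U IMPLIES T) XOR T)) = true IFF true = true

true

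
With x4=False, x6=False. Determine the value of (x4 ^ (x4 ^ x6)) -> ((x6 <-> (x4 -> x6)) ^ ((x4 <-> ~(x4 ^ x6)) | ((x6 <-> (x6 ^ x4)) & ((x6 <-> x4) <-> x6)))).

True

x4 ^ x6 = False ^ False = False
x4 ^ (x4 ^ x6) = False ^ False = False
x4 -> x6 = False -> False = True
x6 <-> (x4 -> x6) = False <-> True = False
x4 ^ x6 = False ^ False = False
~(x4 ^ x6) = ~False = True
x4 <-> ~(x4 ^ x6) = False <-> True = False
x6 ^ x4 = False ^ False = False
x6 <-> (x6 ^ x4) = False <-> False = True
x6 <-> x4 = False <-> False = True
(x6 <-> x4) <-> x6 = True <-> False = False
(x6 <-> (x6 ^ x4)) & ((x6 <-> x4) <-> x6) = True & False = False
(x4 <-> ~(x4 ^ x6)) | ((x6 <-> (x6 ^ x4)) & ((x6 <-> x4) <-> x6)) = False | False = False
(x6 <-> (x4 -> x6)) ^ ((x4 <-> ~(x4 ^ x6)) | ((x6 <-> (x6 ^ x4)) & ((x6 <-> x4) <-> x6))) = False ^ False = False
(x4 ^ (x4 ^ x6)) -> ((x6 <-> (x4 -> x6)) ^ ((x4 <-> ~(x4 ^ x6)) | ((x6 <-> (x6 ^ x4)) & ((x6 <-> x4) <-> x6)))) = False -> False = True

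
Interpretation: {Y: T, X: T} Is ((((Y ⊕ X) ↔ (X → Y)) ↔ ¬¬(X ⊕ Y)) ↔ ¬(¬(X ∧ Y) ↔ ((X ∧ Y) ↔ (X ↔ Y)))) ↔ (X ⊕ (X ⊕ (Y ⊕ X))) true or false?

Y ⊕ X = T ⊕ T = F
X → Y = T → T = T
(Y ⊕ X) ↔ (X → Y) = F ↔ T = F
X ⊕ Y = T ⊕ T = F
¬(X ⊕ Y) = ¬F = T
¬¬(X ⊕ Y) = ¬T = F
((Y ⊕ X) ↔ (X → Y)) ↔ ¬¬(X ⊕ Y) = F ↔ F = T
X ∧ Y = T ∧ T = T
¬(X ∧ Y) = ¬T = F
X ∧ Y = T ∧ T = T
X ↔ Y = T ↔ T = T
(X ∧ Y) ↔ (X ↔ Y) = T ↔ T = T
¬(X ∧ Y) ↔ ((X ∧ Y) ↔ (X ↔ Y)) = F ↔ T = F
¬(¬(X ∧ Y) ↔ ((X ∧ Y) ↔ (X ↔ Y))) = ¬F = T
(((Y ⊕ X) ↔ (X → Y)) ↔ ¬¬(X ⊕ Y)) ↔ ¬(¬(X ∧ Y) ↔ ((X ∧ Y) ↔ (X ↔ Y))) = T ↔ T = T
Y ⊕ X = T ⊕ T = F
X ⊕ (Y ⊕ X) = T ⊕ F = T
X ⊕ (X ⊕ (Y ⊕ X)) = T ⊕ T = F
((((Y ⊕ X) ↔ (X → Y)) ↔ ¬¬(X ⊕ Y)) ↔ ¬(¬(X ∧ Y) ↔ ((X ∧ Y) ↔ (X ↔ Y)))) ↔ (X ⊕ (X ⊕ (Y ⊕ X))) = T ↔ F = F

F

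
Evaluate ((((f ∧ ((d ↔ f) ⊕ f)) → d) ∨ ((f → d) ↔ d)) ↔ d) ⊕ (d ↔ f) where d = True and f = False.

True

Substituting d=True, f=False:
d ↔ f = True ↔ False = False
(d ↔ f) ⊕ f = False ⊕ False = False
f ∧ ((d ↔ f) ⊕ f) = False ∧ False = False
(f ∧ ((d ↔ f) ⊕ f)) → d = False → True = True
f → d = False → True = True
(f → d) ↔ d = True ↔ True = True
((f ∧ ((d ↔ f) ⊕ f)) → d) ∨ ((f → d) ↔ d) = True ∨ True = True
(((f ∧ ((d ↔ f) ⊕ f)) → d) ∨ ((f → d) ↔ d)) ↔ d = True ↔ True = True
d ↔ f = True ↔ False = False
((((f ∧ ((d ↔ f) ⊕ f)) → d) ∨ ((f → d) ↔ d)) ↔ d) ⊕ (d ↔ f) = True ⊕ False = True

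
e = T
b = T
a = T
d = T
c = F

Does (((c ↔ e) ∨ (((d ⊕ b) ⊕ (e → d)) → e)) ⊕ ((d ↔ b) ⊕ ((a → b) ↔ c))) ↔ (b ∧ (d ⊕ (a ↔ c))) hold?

c ↔ e = F ↔ T = F
d ⊕ b = T ⊕ T = F
e → d = T → T = T
(d ⊕ b) ⊕ (e → d) = F ⊕ T = T
((d ⊕ b) ⊕ (e → d)) → e = T → T = T
(c ↔ e) ∨ (((d ⊕ b) ⊕ (e → d)) → e) = F ∨ T = T
d ↔ b = T ↔ T = T
a → b = T → T = T
(a → b) ↔ c = T ↔ F = F
(d ↔ b) ⊕ ((a → b) ↔ c) = T ⊕ F = T
((c ↔ e) ∨ (((d ⊕ b) ⊕ (e → d)) → e)) ⊕ ((d ↔ b) ⊕ ((a → b) ↔ c)) = T ⊕ T = F
a ↔ c = T ↔ F = F
d ⊕ (a ↔ c) = T ⊕ F = T
b ∧ (d ⊕ (a ↔ c)) = T ∧ T = T
(((c ↔ e) ∨ (((d ⊕ b) ⊕ (e → d)) → e)) ⊕ ((d ↔ b) ⊕ ((a → b) ↔ c))) ↔ (b ∧ (d ⊕ (a ↔ c))) = F ↔ T = F

F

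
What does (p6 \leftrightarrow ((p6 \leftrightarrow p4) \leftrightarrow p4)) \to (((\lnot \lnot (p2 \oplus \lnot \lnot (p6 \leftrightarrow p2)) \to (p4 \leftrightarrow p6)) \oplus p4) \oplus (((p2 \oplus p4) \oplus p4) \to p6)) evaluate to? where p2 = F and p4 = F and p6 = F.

F

p6 \leftrightarrow p4 = F \leftrightarrow F = T
(p6 \leftrightarrow p4) \leftrightarrow p4 = T \leftrightarrow F = F
p6 \leftrightarrow ((p6 \leftrightarrow p4) \leftrightarrow p4) = F \leftrightarrow F = T
p6 \leftrightarrow p2 = F \leftrightarrow F = T
\lnot (p6 \leftrightarrow p2) = \lnot T = F
\lnot \lnot (p6 \leftrightarrow p2) = \lnot F = T
p2 \oplus \lnot \lnot (p6 \leftrightarrow p2) = F \oplus T = T
\lnot (p2 \oplus \lnot \lnot (p6 \leftrightarrow p2)) = \lnot T = F
\lnot \lnot (p2 \oplus \lnot \lnot (p6 \leftrightarrow p2)) = \lnot F = T
p4 \leftrightarrow p6 = F \leftrightarrow F = T
\lnot \lnot (p2 \oplus \lnot \lnot (p6 \leftrightarrow p2)) \to (p4 \leftrightarrow p6) = T \to T = T
(\lnot \lnot (p2 \oplus \lnot \lnot (p6 \leftrightarrow p2)) \to (p4 \leftrightarrow p6)) \oplus p4 = T \oplus F = T
p2 \oplus p4 = F \oplus F = F
(p2 \oplus p4) \oplus p4 = F \oplus F = F
((p2 \oplus p4) \oplus p4) \to p6 = F \to F = T
((\lnot \lnot (p2 \oplus \lnot \lnot (p6 \leftrightarrow p2)) \to (p4 \leftrightarrow p6)) \oplus p4) \oplus (((p2 \oplus p4) \oplus p4) \to p6) = T \oplus T = F
(p6 \leftrightarrow ((p6 \leftrightarrow p4) \leftrightarrow p4)) \to (((\lnot \lnot (p2 \oplus \lnot \lnot (p6 \leftrightarrow p2)) \to (p4 \leftrightarrow p6)) \oplus p4) \oplus (((p2 \oplus p4) \oplus p4) \to p6)) = T \to F = F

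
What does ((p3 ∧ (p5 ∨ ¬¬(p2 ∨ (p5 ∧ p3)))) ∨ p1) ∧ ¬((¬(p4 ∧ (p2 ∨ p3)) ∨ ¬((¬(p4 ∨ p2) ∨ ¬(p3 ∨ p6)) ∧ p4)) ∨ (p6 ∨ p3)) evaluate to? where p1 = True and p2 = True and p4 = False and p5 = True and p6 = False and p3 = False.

Substituting p1=True, p2=True, p4=False, p5=True, p6=False, p3=False:
p5 ∧ p3 = True ∧ False = False
p2 ∨ (p5 ∧ p3) = True ∨ False = True
¬(p2 ∨ (p5 ∧ p3)) = ¬True = False
¬¬(p2 ∨ (p5 ∧ p3)) = ¬False = True
p5 ∨ ¬¬(p2 ∨ (p5 ∧ p3)) = True ∨ True = True
p3 ∧ (p5 ∨ ¬¬(p2 ∨ (p5 ∧ p3))) = False ∧ True = False
(p3 ∧ (p5 ∨ ¬¬(p2 ∨ (p5 ∧ p3)))) ∨ p1 = False ∨ True = True
p2 ∨ p3 = True ∨ False = True
p4 ∧ (p2 ∨ p3) = False ∧ True = False
¬(p4 ∧ (p2 ∨ p3)) = ¬False = True
p4 ∨ p2 = False ∨ True = True
¬(p4 ∨ p2) = ¬True = False
p3 ∨ p6 = False ∨ False = False
¬(p3 ∨ p6) = ¬False = True
¬(p4 ∨ p2) ∨ ¬(p3 ∨ p6) = False ∨ True = True
(¬(p4 ∨ p2) ∨ ¬(p3 ∨ p6)) ∧ p4 = True ∧ False = False
¬((¬(p4 ∨ p2) ∨ ¬(p3 ∨ p6)) ∧ p4) = ¬False = True
¬(p4 ∧ (p2 ∨ p3)) ∨ ¬((¬(p4 ∨ p2) ∨ ¬(p3 ∨ p6)) ∧ p4) = True ∨ True = True
p6 ∨ p3 = False ∨ False = False
(¬(p4 ∧ (p2 ∨ p3)) ∨ ¬((¬(p4 ∨ p2) ∨ ¬(p3 ∨ p6)) ∧ p4)) ∨ (p6 ∨ p3) = True ∨ False = True
¬((¬(p4 ∧ (p2 ∨ p3)) ∨ ¬((¬(p4 ∨ p2) ∨ ¬(p3 ∨ p6)) ∧ p4)) ∨ (p6 ∨ p3)) = ¬True = False
((p3 ∧ (p5 ∨ ¬¬(p2 ∨ (p5 ∧ p3)))) ∨ p1) ∧ ¬((¬(p4 ∧ (p2 ∨ p3)) ∨ ¬((¬(p4 ∨ p2) ∨ ¬(p3 ∨ p6)) ∧ p4)) ∨ (p6 ∨ p3)) = True ∧ False = False

False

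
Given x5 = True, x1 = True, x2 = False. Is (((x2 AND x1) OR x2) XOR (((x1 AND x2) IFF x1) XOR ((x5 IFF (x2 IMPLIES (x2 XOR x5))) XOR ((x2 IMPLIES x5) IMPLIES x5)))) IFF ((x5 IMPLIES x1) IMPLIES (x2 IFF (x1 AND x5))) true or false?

x2 AND x1 = False AND True = False
(x2 AND x1) OR x2 = False OR False = False
x1 AND x2 = True AND False = False
(x1 AND x2) IFF x1 = False IFF True = False
x2 XOR x5 = False XOR True = True
x2 IMPLIES (x2 XOR x5) = False IMPLIES True = True
x5 IFF (x2 IMPLIES (x2 XOR x5)) = True IFF True = True
x2 IMPLIES x5 = False IMPLIES True = True
(x2 IMPLIES x5) IMPLIES x5 = True IMPLIES True = True
(x5 IFF (x2 IMPLIES (x2 XOR x5))) XOR ((x2 IMPLIES x5) IMPLIES x5) = True XOR True = False
((x1 AND x2) IFF x1) XOR ((x5 IFF (x2 IMPLIES (x2 XOR x5))) XOR ((x2 IMPLIES x5) IMPLIES x5)) = False XOR False = False
((x2 AND x1) OR x2) XOR (((x1 AND x2) IFF x1) XOR ((x5 IFF (x2 IMPLIES (x2 XOR x5))) XOR ((x2 IMPLIES x5) IMPLIES x5))) = False XOR False = False
x5 IMPLIES x1 = True IMPLIES True = True
x1 AND x5 = True AND True = True
x2 IFF (x1 AND x5) = False IFF True = False
(x5 IMPLIES x1) IMPLIES (x2 IFF (x1 AND x5)) = True IMPLIES False = False
(((x2 AND x1) OR x2) XOR (((x1 AND x2) IFF x1) XOR ((x5 IFF (x2 IMPLIES (x2 XOR x5))) XOR ((x2 IMPLIES x5) IMPLIES x5)))) IFF ((x5 IMPLIES x1) IMPLIES (x2 IFF (x1 AND x5))) = False IFF False = True

True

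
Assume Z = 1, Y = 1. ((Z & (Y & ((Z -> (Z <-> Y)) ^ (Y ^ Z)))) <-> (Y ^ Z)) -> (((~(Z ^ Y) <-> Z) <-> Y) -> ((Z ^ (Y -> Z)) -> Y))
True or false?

1

Substituting Z=1, Y=1:
Z <-> Y = 1 <-> 1 = 1
Z -> (Z <-> Y) = 1 -> 1 = 1
Y ^ Z = 1 ^ 1 = 0
(Z -> (Z <-> Y)) ^ (Y ^ Z) = 1 ^ 0 = 1
Y & ((Z -> (Z <-> Y)) ^ (Y ^ Z)) = 1 & 1 = 1
Z & (Y & ((Z -> (Z <-> Y)) ^ (Y ^ Z))) = 1 & 1 = 1
Y ^ Z = 1 ^ 1 = 0
(Z & (Y & ((Z -> (Z <-> Y)) ^ (Y ^ Z)))) <-> (Y ^ Z) = 1 <-> 0 = 0
Z ^ Y = 1 ^ 1 = 0
~(Z ^ Y) = ~0 = 1
~(Z ^ Y) <-> Z = 1 <-> 1 = 1
(~(Z ^ Y) <-> Z) <-> Y = 1 <-> 1 = 1
Y -> Z = 1 -> 1 = 1
Z ^ (Y -> Z) = 1 ^ 1 = 0
(Z ^ (Y -> Z)) -> Y = 0 -> 1 = 1
((~(Z ^ Y) <-> Z) <-> Y) -> ((Z ^ (Y -> Z)) -> Y) = 1 -> 1 = 1
((Z & (Y & ((Z -> (Z <-> Y)) ^ (Y ^ Z)))) <-> (Y ^ Z)) -> (((~(Z ^ Y) <-> Z) <-> Y) -> ((Z ^ (Y -> Z)) -> Y)) = 0 -> 1 = 1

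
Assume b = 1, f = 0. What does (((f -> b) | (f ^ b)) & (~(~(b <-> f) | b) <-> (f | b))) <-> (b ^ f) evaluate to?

0

f -> b = 0 -> 1 = 1
f ^ b = 0 ^ 1 = 1
(f -> b) | (f ^ b) = 1 | 1 = 1
b <-> f = 1 <-> 0 = 0
~(b <-> f) = ~0 = 1
~(b <-> f) | b = 1 | 1 = 1
~(~(b <-> f) | b) = ~1 = 0
f | b = 0 | 1 = 1
~(~(b <-> f) | b) <-> (f | b) = 0 <-> 1 = 0
((f -> b) | (f ^ b)) & (~(~(b <-> f) | b) <-> (f | b)) = 1 & 0 = 0
b ^ f = 1 ^ 0 = 1
(((f -> b) | (f ^ b)) & (~(~(b <-> f) | b) <-> (f | b))) <-> (b ^ f) = 0 <-> 1 = 0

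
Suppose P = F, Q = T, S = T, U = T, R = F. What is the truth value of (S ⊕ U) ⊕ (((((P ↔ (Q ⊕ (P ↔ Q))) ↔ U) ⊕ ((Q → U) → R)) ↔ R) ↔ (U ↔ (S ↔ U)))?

S ⊕ U = T ⊕ T = F
P ↔ Q = F ↔ T = F
Q ⊕ (P ↔ Q) = T ⊕ F = T
P ↔ (Q ⊕ (P ↔ Q)) = F ↔ T = F
(P ↔ (Q ⊕ (P ↔ Q))) ↔ U = F ↔ T = F
Q → U = T → T = T
(Q → U) → R = T → F = F
((P ↔ (Q ⊕ (P ↔ Q))) ↔ U) ⊕ ((Q → U) → R) = F ⊕ F = F
(((P ↔ (Q ⊕ (P ↔ Q))) ↔ U) ⊕ ((Q → U) → R)) ↔ R = F ↔ F = T
S ↔ U = T ↔ T = T
U ↔ (S ↔ U) = T ↔ T = T
((((P ↔ (Q ⊕ (P ↔ Q))) ↔ U) ⊕ ((Q → U) → R)) ↔ R) ↔ (U ↔ (S ↔ U)) = T ↔ T = T
(S ⊕ U) ⊕ (((((P ↔ (Q ⊕ (P ↔ Q))) ↔ U) ⊕ ((Q → U) → R)) ↔ R) ↔ (U ↔ (S ↔ U))) = F ⊕ T = T

T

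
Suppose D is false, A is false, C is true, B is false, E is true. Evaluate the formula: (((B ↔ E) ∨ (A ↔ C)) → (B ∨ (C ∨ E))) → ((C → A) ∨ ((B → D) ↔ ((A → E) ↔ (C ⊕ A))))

Substituting D=False, A=False, C=True, B=False, E=True:
B ↔ E = False ↔ True = False
A ↔ C = False ↔ True = False
(B ↔ E) ∨ (A ↔ C) = False ∨ False = False
C ∨ E = True ∨ True = True
B ∨ (C ∨ E) = False ∨ True = True
((B ↔ E) ∨ (A ↔ C)) → (B ∨ (C ∨ E)) = False → True = True
C → A = True → False = False
B → D = False → False = True
A → E = False → True = True
C ⊕ A = True ⊕ False = True
(A → E) ↔ (C ⊕ A) = True ↔ True = True
(B → D) ↔ ((A → E) ↔ (C ⊕ A)) = True ↔ True = True
(C → A) ∨ ((B → D) ↔ ((A → E) ↔ (C ⊕ A))) = False ∨ True = True
(((B ↔ E) ∨ (A ↔ C)) → (B ∨ (C ∨ E))) → ((C → A) ∨ ((B → D) ↔ ((A → E) ↔ (C ⊕ A)))) = True → True = True

True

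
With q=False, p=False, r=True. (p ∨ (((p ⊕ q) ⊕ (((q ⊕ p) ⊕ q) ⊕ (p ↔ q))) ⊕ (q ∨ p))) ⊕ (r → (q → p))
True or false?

False

Substituting q=False, p=False, r=True:
p ⊕ q = False ⊕ False = False
q ⊕ p = False ⊕ False = False
(q ⊕ p) ⊕ q = False ⊕ False = False
p ↔ q = False ↔ False = True
((q ⊕ p) ⊕ q) ⊕ (p ↔ q) = False ⊕ True = True
(p ⊕ q) ⊕ (((q ⊕ p) ⊕ q) ⊕ (p ↔ q)) = False ⊕ True = True
q ∨ p = False ∨ False = False
((p ⊕ q) ⊕ (((q ⊕ p) ⊕ q) ⊕ (p ↔ q))) ⊕ (q ∨ p) = True ⊕ False = True
p ∨ (((p ⊕ q) ⊕ (((q ⊕ p) ⊕ q) ⊕ (p ↔ q))) ⊕ (q ∨ p)) = False ∨ True = True
q → p = False → False = True
r → (q → p) = True → True = True
(p ∨ (((p ⊕ q) ⊕ (((q ⊕ p) ⊕ q) ⊕ (p ↔ q))) ⊕ (q ∨ p))) ⊕ (r → (q → p)) = True ⊕ True = False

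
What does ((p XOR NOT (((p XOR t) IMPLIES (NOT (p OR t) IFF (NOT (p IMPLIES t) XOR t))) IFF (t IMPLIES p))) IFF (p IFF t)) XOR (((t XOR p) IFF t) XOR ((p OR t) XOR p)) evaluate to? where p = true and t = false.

Substituting p=true, t=false:
p XOR t = true XOR false = true
p OR t = true OR false = true
NOT (p OR t) = NOT true = false
p IMPLIES t = true IMPLIES false = false
NOT (p IMPLIES t) = NOT false = true
NOT (p IMPLIES t) XOR t = true XOR false = true
NOT (p OR t) IFF (NOT (p IMPLIES t) XOR t) = false IFF true = false
(p XOR t) IMPLIES (NOT (p OR t) IFF (NOT (p IMPLIES t) XOR t)) = true IMPLIES false = false
t IMPLIES p = false IMPLIES true = true
((p XOR t) IMPLIES (NOT (p OR t) IFF (NOT (p IMPLIES t) XOR t))) IFF (t IMPLIES p) = false IFF true = false
NOT (((p XOR t) IMPLIES (NOT (p OR t) IFF (NOT (p IMPLIES t) XOR t))) IFF (t IMPLIES p)) = NOT false = true
p XOR NOT (((p XOR t) IMPLIES (NOT (p OR t) IFF (NOT (p IMPLIES t) XOR t))) IFF (t IMPLIES p)) = true XOR true = false
p IFF t = true IFF false = false
(p XOR NOT (((p XOR t) IMPLIES (NOT (p OR t) IFF (NOT (p IMPLIES t) XOR t))) IFF (t IMPLIES p))) IFF (p IFF t) = false IFF false = true
t XOR p = false XOR true = true
(t XOR p) IFF t = true IFF false = false
p OR t = true OR false = true
(p OR t) XOR p = true XOR true = false
((t XOR p) IFF t) XOR ((p OR t) XOR p) = false XOR false = false
((p XOR NOT (((p XOR t) IMPLIES (NOT (p OR t) IFF (NOT (p IMPLIES t) XOR t))) IFF (t IMPLIES p))) IFF (p IFF t)) XOR (((t XOR p) IFF t) XOR ((p OR t) XOR p)) = true XOR false = true

true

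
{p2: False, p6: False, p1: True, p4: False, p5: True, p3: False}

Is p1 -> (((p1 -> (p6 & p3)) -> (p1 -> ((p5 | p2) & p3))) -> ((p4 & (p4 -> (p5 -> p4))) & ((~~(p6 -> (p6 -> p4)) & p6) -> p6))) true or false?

False

p6 & p3 = False & False = False
p1 -> (p6 & p3) = True -> False = False
p5 | p2 = True | False = True
(p5 | p2) & p3 = True & False = False
p1 -> ((p5 | p2) & p3) = True -> False = False
(p1 -> (p6 & p3)) -> (p1 -> ((p5 | p2) & p3)) = False -> False = True
p5 -> p4 = True -> False = False
p4 -> (p5 -> p4) = False -> False = True
p4 & (p4 -> (p5 -> p4)) = False & True = False
p6 -> p4 = False -> False = True
p6 -> (p6 -> p4) = False -> True = True
~(p6 -> (p6 -> p4)) = ~True = False
~~(p6 -> (p6 -> p4)) = ~False = True
~~(p6 -> (p6 -> p4)) & p6 = True & False = False
(~~(p6 -> (p6 -> p4)) & p6) -> p6 = False -> False = True
(p4 & (p4 -> (p5 -> p4))) & ((~~(p6 -> (p6 -> p4)) & p6) -> p6) = False & True = False
((p1 -> (p6 & p3)) -> (p1 -> ((p5 | p2) & p3))) -> ((p4 & (p4 -> (p5 -> p4))) & ((~~(p6 -> (p6 -> p4)) & p6) -> p6)) = True -> False = False
p1 -> (((p1 -> (p6 & p3)) -> (p1 -> ((p5 | p2) & p3))) -> ((p4 & (p4 -> (p5 -> p4))) & ((~~(p6 -> (p6 -> p4)) & p6) -> p6))) = True -> False = False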